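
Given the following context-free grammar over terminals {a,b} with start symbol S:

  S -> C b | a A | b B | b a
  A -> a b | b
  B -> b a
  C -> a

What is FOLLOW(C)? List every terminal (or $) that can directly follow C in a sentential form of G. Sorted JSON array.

FIRST sets, iterate to fixpoint:
iter 1:
  A via A→a b: +{a}
  A via A→b: +{b}
  B via B→b a: +{b}
  C via C→a: +{a}
  S via S→C b: +{a}
  S via S→b B: +{b}
  FIRST(S)={a,b}  FIRST(A)={a,b}  FIRST(B)={b}  FIRST(C)={a}
iter 2: (stable)
  FIRST(S)={a,b}  FIRST(A)={a,b}  FIRST(B)={b}  FIRST(C)={a}

FOLLOW sets:
seed FOLLOW(S) with $
pass 1:
  S→C b: FOLLOW(C) ⊇ FIRST(b) = {b}; new: +{b}
  S→a A: FOLLOW(A) ⊇ FOLLOW(S) ⊇ {$}; new: +{$}
  S→b B: FOLLOW(B) ⊇ FOLLOW(S) ⊇ {$}; new: +{$}
  FOLLOW(S)={$}  FOLLOW(A)={$}  FOLLOW(B)={$}  FOLLOW(C)={b}
pass 2: (stable)
  FOLLOW(S)={$}  FOLLOW(A)={$}  FOLLOW(B)={$}  FOLLOW(C)={b}

FOLLOW(C) = ["b"]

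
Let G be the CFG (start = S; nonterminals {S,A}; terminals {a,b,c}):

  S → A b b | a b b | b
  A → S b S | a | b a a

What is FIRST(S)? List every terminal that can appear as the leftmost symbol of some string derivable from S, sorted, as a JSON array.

Compute FIRST by fixpoint:
pass 1:
  A via A→a: +{a}
  A via A→b a a: +{b}
  S via S→A b b: +{a,b}
  FIRST[S]={a,b}  FIRST[A]={a,b}
pass 2: — fixpoint
  FIRST[S]={a,b}  FIRST[A]={a,b}

FIRST(S) = ["a", "b"]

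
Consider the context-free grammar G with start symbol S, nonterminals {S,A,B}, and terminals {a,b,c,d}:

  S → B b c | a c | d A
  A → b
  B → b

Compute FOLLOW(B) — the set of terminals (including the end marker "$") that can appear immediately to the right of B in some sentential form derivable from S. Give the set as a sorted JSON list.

FIRST iteration:
iter 1:
  A via A→b: +{b}
  B via B→b: +{b}
  S via S→B b c: +{b}
  S via S→a c: +{a}
  S via S→d A: +{d}
  FIRST(S)={a,b,d}  FIRST(A)={b}  FIRST(B)={b}
iter 2: (stable)
  FIRST(S)={a,b,d}  FIRST(A)={b}  FIRST(B)={b}

FOLLOW sets:
seed FOLLOW(S) with $
round 1:
  S→B b c: FOLLOW(B) ⊇ FIRST(b) = {b}; new: +{b}
  S→d A: FOLLOW(A) ⊇ FOLLOW(S) ⊇ {$}; new: +{$}
  FOLLOW(S)={$}  FOLLOW(A)={$}  FOLLOW(B)={b}
round 2: — fixpoint
  FOLLOW(S)={$}  FOLLOW(A)={$}  FOLLOW(B)={b}

FOLLOW(B) = ["b"]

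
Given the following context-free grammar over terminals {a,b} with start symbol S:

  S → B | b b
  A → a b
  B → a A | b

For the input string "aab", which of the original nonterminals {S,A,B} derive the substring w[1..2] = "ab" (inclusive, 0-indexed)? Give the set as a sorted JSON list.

CNF form of G:
  S -> T0 A | T1 T1 | b
  A -> T0 T1
  B -> T0 A | b
  T0 -> a
  T1 -> b

Fill CYK table bottom-up (cells [i..j] with 1 ≤ i ≤ j ≤ 2 only):
  T[1,1] 'a' = {T0}  orig:{}
  T[2,2] 'b' = {B,S,T1}  orig:{B,S}
  T[1,2] 'ab' = {A}

Original NTs in T[1,2] deriving "ab": ["A"]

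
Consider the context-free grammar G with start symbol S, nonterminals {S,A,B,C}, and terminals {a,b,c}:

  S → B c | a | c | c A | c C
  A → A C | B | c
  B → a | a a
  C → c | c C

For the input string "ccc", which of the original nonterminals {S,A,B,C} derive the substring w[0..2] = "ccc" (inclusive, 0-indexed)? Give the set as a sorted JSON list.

CNF form of G:
  S -> B T1 | T1 A | T1 C | a | c
  A -> A C | T0 T0 | a | c
  B -> T0 T0 | a
  C -> T1 C | c
  T0 -> a
  T1 -> c

CYK fill (cells [i..j] with 0 ≤ i ≤ j ≤ 2 only):
  cell(0,0) c: {A,C,S,T1}  orig:{A,C,S}
  cell(1,1) c: {A,C,S,T1}  orig:{A,C,S}
  cell(2,2) c: {A,C,S,T1}  orig:{A,C,S}
  cell(0,1) cc: {A,C,S}
  cell(1,2) cc: {A,C,S}
  cell(0,2) ccc: {A,C,S}

Original NTs in T[0,2] deriving "ccc": ["A", "C", "S"]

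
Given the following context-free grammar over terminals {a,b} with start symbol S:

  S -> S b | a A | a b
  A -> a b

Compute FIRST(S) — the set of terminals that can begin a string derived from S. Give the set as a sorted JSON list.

FIRST iteration:
pass 1:
  A via A→a b: +{a}
  S via S→a A: +{a}
  FIRST[S]={a}  FIRST[A]={a}
pass 2: — fixpoint
  FIRST[S]={a}  FIRST[A]={a}

FIRST(S) = ["a"]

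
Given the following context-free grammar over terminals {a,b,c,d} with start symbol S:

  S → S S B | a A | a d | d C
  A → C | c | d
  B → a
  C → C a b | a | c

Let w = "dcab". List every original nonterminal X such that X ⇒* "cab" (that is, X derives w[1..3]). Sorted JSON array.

Convert to CNF:
  S -> S X5 | T0 A | T0 T2 | T2 C
  A -> C X3 | a | c | d
  B -> a
  C -> C X4 | a | c
  T0 -> a
  T1 -> b
  T2 -> d
  X3 -> T0 T1
  X4 -> T0 T1
  X5 -> S B

CYK fill — only the sub-triangle for w[1..3]:
  cell(1,1) c: {A,C}
  cell(2,2) a: {A,B,C,T0}  orig:{A,B,C}
  cell(3,3) b: {T1}  orig:{}
  cell(1,2) ca: ∅
  cell(2,3) ab: {X3,X4}  orig:{}
  cell(1,3) cab: {A,C}

Original NTs in T[1,3] deriving "cab": ["A", "C"]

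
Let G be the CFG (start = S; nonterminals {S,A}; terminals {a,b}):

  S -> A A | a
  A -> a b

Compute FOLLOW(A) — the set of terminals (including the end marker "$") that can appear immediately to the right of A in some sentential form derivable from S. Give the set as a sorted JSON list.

FIRST iteration:
round 1:
  A via A→a b: +{a}
  S via S→A A: +{a}
  FIRST[S]={a}  FIRST[A]={a}
round 2: — fixpoint
  FIRST[S]={a}  FIRST[A]={a}

Compute FOLLOW by fixpoint:
initialize: $ ∈ FOLLOW(S)
iter 1:
  S→A A: FOLLOW(A) ⊇ FIRST(A) = {a}; new: +{a}
  S→A A: FOLLOW(A) ⊇ FOLLOW(S) ⊇ {$}; new: +{$}
  FOLLOW(S)={$}  FOLLOW(A)={$,a}
iter 2: done
  FOLLOW(S)={$}  FOLLOW(A)={$,a}

FOLLOW(A) = ["$", "a"]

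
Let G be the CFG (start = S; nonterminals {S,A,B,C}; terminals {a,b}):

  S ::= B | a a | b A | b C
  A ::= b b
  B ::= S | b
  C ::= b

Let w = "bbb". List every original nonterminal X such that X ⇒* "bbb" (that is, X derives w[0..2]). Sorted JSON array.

CNF form of G:
  S -> T0 A | T0 C | T1 T1 | b
  A -> T0 T0
  B -> T0 A | T0 C | T1 T1 | b
  C -> b
  T0 -> b
  T1 -> a

Fill CYK table bottom-up, restricted to cells inside w[0..2]:
  [0..0]={B,C,S,T0}  "b"  orig:{B,C,S}
  [1..1]={B,C,S,T0}  "b"  orig:{B,C,S}
  [2..2]={B,C,S,T0}  "b"  orig:{B,C,S}
  [0..1]={A,B,S}  "bb"
  [1..2]={A,B,S}  "bb"
  [0..2]={B,S}  "bbb"

Original NTs in T[0,2] deriving "bbb": ["B", "S"]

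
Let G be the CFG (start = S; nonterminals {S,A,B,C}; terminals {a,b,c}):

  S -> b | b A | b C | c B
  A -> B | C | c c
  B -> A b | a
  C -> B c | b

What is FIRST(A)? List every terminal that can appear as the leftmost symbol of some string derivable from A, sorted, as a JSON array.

Compute FIRST by fixpoint:
round 1:
  A via A→c c: +{c}
  B via B→A b: +{c}
  B via B→a: +{a}
  C via C→B c: +{a,c}
  C via C→b: +{b}
  S via S→b: +{b}
  S via S→c B: +{c}
  S: {b,c}  A: {c}  B: {a,c}  C: {a,b,c}
round 2:
  A via A→B: +{a}
  A via A→C: +{b}
  B via B→A b: +{b}
  S: {b,c}  A: {a,b,c}  B: {a,b,c}  C: {a,b,c}
round 3: (stable)
  S: {b,c}  A: {a,b,c}  B: {a,b,c}  C: {a,b,c}

FIRST(A) = ["a", "b", "c"]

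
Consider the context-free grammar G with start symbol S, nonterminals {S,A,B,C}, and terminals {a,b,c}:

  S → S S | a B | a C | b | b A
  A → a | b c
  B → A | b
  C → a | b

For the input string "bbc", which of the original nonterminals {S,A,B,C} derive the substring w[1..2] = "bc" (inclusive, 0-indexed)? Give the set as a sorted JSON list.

Convert to CNF:
  S -> S S | T0 A | T2 B | T2 C | b
  A -> T0 T1 | a
  B -> T0 T1 | a | b
  C -> a | b
  T0 -> b
  T1 -> c
  T2 -> a

CYK fill (cells [i..j] with 1 ≤ i ≤ j ≤ 2 only):
  cell(1,1) b: {B,C,S,T0}  orig:{B,C,S}
  cell(2,2) c: {T1}  orig:{}
  cell(1,2) bc: {A,B}

Original NTs in T[1,2] deriving "bc": ["A", "B"]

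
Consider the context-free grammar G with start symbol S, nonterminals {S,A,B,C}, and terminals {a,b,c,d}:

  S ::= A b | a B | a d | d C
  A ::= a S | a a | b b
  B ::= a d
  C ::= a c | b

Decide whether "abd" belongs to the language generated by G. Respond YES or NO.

CNF form of G:
  S -> A T1 | T0 B | T0 T2 | T2 C
  A -> T0 S | T0 T0 | T1 T1
  B -> T0 T2
  C -> T0 T3 | b
  T0 -> a
  T1 -> b
  T2 -> d
  T3 -> c

CYK table (by increasing span):
  cell(0,0) a: {T0}  orig:{}
  cell(1,1) b: {C,T1}  orig:{C}
  cell(2,2) d: {T2}  orig:{}
  cell(0,1) ab: ∅
  cell(1,2) bd: ∅
  cell(0,2) abd: ∅

S ∉ T[0,2] ⇒ NO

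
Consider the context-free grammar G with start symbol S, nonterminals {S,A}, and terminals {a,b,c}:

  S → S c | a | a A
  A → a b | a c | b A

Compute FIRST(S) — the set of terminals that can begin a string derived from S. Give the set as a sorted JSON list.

Compute FIRST by fixpoint:
round 1:
  A via A→a b: +{a}
  A via A→b A: +{b}
  S via S→a: +{a}
  S: {a}  A: {a,b}
round 2: done
  S: {a}  A: {a,b}

FIRST(S) = ["a"]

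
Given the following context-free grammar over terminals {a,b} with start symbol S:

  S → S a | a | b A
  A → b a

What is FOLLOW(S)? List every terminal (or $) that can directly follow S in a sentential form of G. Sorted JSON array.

FIRST iteration:
pass 1:
  A via A→b a: +{b}
  S via S→a: +{a}
  S via S→b A: +{b}
  FIRST[S]={a,b}  FIRST[A]={b}
pass 2: — fixpoint
  FIRST[S]={a,b}  FIRST[A]={b}

FOLLOW sets:
seed FOLLOW(S) with $
[1]
  S→S a: FOLLOW(S) ⊇ FIRST(a) = {a}; new: +{a}
  S→b A: FOLLOW(A) ⊇ FOLLOW(S) ⊇ {$,a}; new: +{$,a}
  S: {$,a}  A: {$,a}
[2] — fixpoint
  S: {$,a}  A: {$,a}

FOLLOW(S) = ["$", "a"]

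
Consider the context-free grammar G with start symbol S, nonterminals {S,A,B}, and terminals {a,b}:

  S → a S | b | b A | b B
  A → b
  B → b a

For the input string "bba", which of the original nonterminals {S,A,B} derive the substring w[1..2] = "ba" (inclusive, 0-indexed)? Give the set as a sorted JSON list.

Convert to CNF:
  S -> T0 A | T0 B | T1 S | b
  A -> b
  B -> T0 T1
  T0 -> b
  T1 -> a

CYK table (by increasing span), restricted to cells inside w[1..2]:
  T[1,1] 'b' = {A,S,T0}  orig:{A,S}
  T[2,2] 'a' = {T1}  orig:{}
  T[1,2] 'ba' = {B}

Original NTs in T[1,2] deriving "ba": ["B"]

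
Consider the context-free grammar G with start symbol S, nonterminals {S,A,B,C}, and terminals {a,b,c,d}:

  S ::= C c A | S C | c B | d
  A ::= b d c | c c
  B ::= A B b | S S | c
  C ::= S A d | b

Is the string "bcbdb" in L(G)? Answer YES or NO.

Convert to CNF:
  S -> C X6 | S C | T2 B | d
  A -> T0 X3 | T2 T2
  B -> A X4 | S S | c
  C -> S X5 | b
  T0 -> b
  T1 -> d
  T2 -> c
  X3 -> T1 T2
  X4 -> B T0
  X5 -> A T1
  X6 -> T2 A

Fill CYK table bottom-up:
  T[0,0] 'b' = {C,T0}  orig:{C}
  T[1,1] 'c' = {B,T2}  orig:{B}
  T[2,2] 'b' = {C,T0}  orig:{C}
  T[3,3] 'd' = {S,T1}  orig:{S}
  T[4,4] 'b' = {C,T0}  orig:{C}
  T[0,1] 'bc' = ∅
  T[1,2] 'cb' = {X4}  orig:{}
  T[2,3] 'bd' = ∅
  T[3,4] 'db' = {S}
  T[0,2] 'bcb' = ∅
  T[1,3] 'cbd' = ∅
  T[2,4] 'bdb' = ∅
  T[0,3] 'bcbd' = ∅
  T[1,4] 'cbdb' = ∅
  T[0,4] 'bcbdb' = ∅

S ∉ T[0,4] ⇒ NO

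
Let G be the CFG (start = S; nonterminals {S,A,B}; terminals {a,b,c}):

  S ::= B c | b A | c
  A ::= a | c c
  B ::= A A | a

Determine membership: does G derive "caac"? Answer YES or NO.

Convert to CNF:
  S -> B T0 | T1 A | c
  A -> T0 T0 | a
  B -> A A | a
  T0 -> c
  T1 -> b

CYK table (by increasing span):
  [0..0]={S,T0}  "c"  orig:{S}
  [1..1]={A,B}  "a"
  [2..2]={A,B}  "a"
  [3..3]={S,T0}  "c"  orig:{S}
  [0..1]=∅  "ca"
  [1..2]={B}  "aa"
  [2..3]={S}  "ac"
  [0..2]=∅  "caa"
  [1..3]={S}  "aac"
  [0..3]=∅  "caac"

S ∉ T[0,3] ⇒ NO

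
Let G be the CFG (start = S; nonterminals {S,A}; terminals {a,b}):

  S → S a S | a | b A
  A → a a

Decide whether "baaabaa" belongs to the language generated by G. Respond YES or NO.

Convert to CNF:
  S -> S X2 | T1 A | a
  A -> T0 T0
  T0 -> a
  T1 -> b
  X2 -> T0 S

Fill CYK table bottom-up:
  [0..0]={T1}  "b"  orig:{}
  [1..1]={S,T0}  "a"  orig:{S}
  [2..2]={S,T0}  "a"  orig:{S}
  [3..3]={S,T0}  "a"  orig:{S}
  [4..4]={T1}  "b"  orig:{}
  [5..5]={S,T0}  "a"  orig:{S}
  [6..6]={S,T0}  "a"  orig:{S}
  [0..1]=∅  "ba"
  [1..2]={A,X2}  "aa"  orig:{A}
  [2..3]={A,X2}  "aa"  orig:{A}
  [3..4]=∅  "ab"
  [4..5]=∅  "ba"
  [5..6]={A,X2}  "aa"  orig:{A}
  [0..2]={S}  "baa"
  [1..3]={S}  "aaa"
  [2..4]=∅  "aab"
  [3..5]=∅  "aba"
  [4..6]={S}  "baa"
  [0..3]=∅  "baaa"
  [1..4]=∅  "aaab"
  [2..5]=∅  "aaba"
  [3..6]={X2}  "abaa"  orig:{}
  [0..4]=∅  "baaab"
  [1..5]=∅  "aaaba"
  [2..6]={S}  "aabaa"
  [0..5]=∅  "baaaba"
  [1..6]={X2}  "aaabaa"  orig:{}
  [0..6]={S}  "baaabaa"

S ∈ T[0,6] ⇒ YES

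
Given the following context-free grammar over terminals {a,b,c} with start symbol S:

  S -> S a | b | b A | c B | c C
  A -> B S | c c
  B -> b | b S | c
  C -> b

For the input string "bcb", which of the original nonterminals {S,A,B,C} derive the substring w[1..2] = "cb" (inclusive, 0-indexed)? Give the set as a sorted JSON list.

Convert to CNF:
  S -> S T2 | T0 B | T0 C | T1 A | b
  A -> B S | T0 T0
  B -> T1 S | b | c
  C -> b
  T0 -> c
  T1 -> b
  T2 -> a

Fill CYK table bottom-up (cells [i..j] with 1 ≤ i ≤ j ≤ 2 only):
  T[1,1] 'c' = {B,T0}  orig:{B}
  T[2,2] 'b' = {B,C,S,T1}  orig:{B,C,S}
  T[1,2] 'cb' = {A,S}

Original NTs in T[1,2] deriving "cb": ["A", "S"]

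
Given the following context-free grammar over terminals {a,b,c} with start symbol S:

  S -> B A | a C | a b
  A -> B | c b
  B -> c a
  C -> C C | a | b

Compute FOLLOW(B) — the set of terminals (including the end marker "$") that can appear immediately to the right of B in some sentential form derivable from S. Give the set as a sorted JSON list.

FIRST sets, iterate to fixpoint:
[1]
  A via A→c b: +{c}
  B via B→c a: +{c}
  C via C→a: +{a}
  C via C→b: +{b}
  S via S→B A: +{c}
  S via S→a C: +{a}
  FIRST[S]={a,c}  FIRST[A]={c}  FIRST[B]={c}  FIRST[C]={a,b}
[2] (no change)
  FIRST[S]={a,c}  FIRST[A]={c}  FIRST[B]={c}  FIRST[C]={a,b}

FOLLOW iteration:
initialize: $ ∈ FOLLOW(S)
iter 1:
  C→C C: FOLLOW(C) ⊇ FIRST(C) = {a,b}; new: +{a,b}
  S→B A: FOLLOW(B) ⊇ FIRST(A) = {c}; new: +{c}
  S→B A: FOLLOW(A) ⊇ FOLLOW(S) ⊇ {$}; new: +{$}
  S→a C: FOLLOW(C) ⊇ FOLLOW(S) ⊇ {$}; new: +{$}
  S: {$}  A: {$}  B: {c}  C: {$,a,b}
iter 2:
  A→B: FOLLOW(B) ⊇ FOLLOW(A) ⊇ {$}; new: +{$}
  S: {$}  A: {$}  B: {$,c}  C: {$,a,b}
iter 3: done
  S: {$}  A: {$}  B: {$,c}  C: {$,a,b}

FOLLOW(B) = ["$", "c"]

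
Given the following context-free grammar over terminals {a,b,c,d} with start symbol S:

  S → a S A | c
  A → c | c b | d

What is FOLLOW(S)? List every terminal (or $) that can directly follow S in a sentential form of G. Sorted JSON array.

FIRST sets, iterate to fixpoint:
round 1:
  A via A→c: +{c}
  A via A→d: +{d}
  S via S→a S A: +{a}
  S via S→c: +{c}
  S: {a,c}  A: {c,d}
round 2: (no change)
  S: {a,c}  A: {c,d}

Compute FOLLOW by fixpoint:
FOLLOW(S) := {$}
pass 1:
  S→a S A: FOLLOW(S) ⊇ FIRST(A) = {c,d}; new: +{c,d}
  S→a S A: FOLLOW(A) ⊇ FOLLOW(S) ⊇ {$,c,d}; new: +{$,c,d}
  FOLLOW[S]={$,c,d}  FOLLOW[A]={$,c,d}
pass 2: (no change)
  FOLLOW[S]={$,c,d}  FOLLOW[A]={$,c,d}

FOLLOW(S) = ["$", "c", "d"]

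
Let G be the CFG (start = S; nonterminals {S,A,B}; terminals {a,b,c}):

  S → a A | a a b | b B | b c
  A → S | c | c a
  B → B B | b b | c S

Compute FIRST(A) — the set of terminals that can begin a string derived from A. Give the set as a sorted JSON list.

FIRST sets, iterate to fixpoint:
pass 1:
  A via A→c: +{c}
  B via B→b b: +{b}
  B via B→c S: +{c}
  S via S→a A: +{a}
  S via S→b B: +{b}
  S: {a,b}  A: {c}  B: {b,c}
pass 2:
  A via A→S: +{a,b}
  S: {a,b}  A: {a,b,c}  B: {b,c}
pass 3: (stable)
  S: {a,b}  A: {a,b,c}  B: {b,c}

FIRST(A) = ["a", "b", "c"]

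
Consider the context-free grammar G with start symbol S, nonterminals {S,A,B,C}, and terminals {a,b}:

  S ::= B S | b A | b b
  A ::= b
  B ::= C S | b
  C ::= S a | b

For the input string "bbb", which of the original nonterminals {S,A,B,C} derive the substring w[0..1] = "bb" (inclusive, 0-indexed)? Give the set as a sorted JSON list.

Convert to CNF:
  S -> B S | T1 A | T1 T1
  A -> b
  B -> C S | b
  C -> S T0 | b
  T0 -> a
  T1 -> b

CYK table (by increasing span) — only the sub-triangle for w[0..1]:
  [0..0]={A,B,C,T1}  "b"  orig:{A,B,C}
  [1..1]={A,B,C,T1}  "b"  orig:{A,B,C}
  [0..1]={S}  "bb"

Original NTs in T[0,1] deriving "bb": ["S"]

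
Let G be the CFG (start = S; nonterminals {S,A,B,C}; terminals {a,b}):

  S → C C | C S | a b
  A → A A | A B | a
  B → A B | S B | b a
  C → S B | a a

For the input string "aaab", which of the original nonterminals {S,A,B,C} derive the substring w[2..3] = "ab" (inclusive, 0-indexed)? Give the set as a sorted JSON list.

Convert to CNF:
  S -> C C | C S | T1 T0
  A -> A A | A B | a
  B -> A B | S B | T0 T1
  C -> S B | T1 T1
  T0 -> b
  T1 -> a

Fill CYK table bottom-up, restricted to cells inside w[2..3]:
  T[2,2] 'a' = {A,T1}  orig:{A}
  T[3,3] 'b' = {T0}  orig:{}
  T[2,3] 'ab' = {S}

Original NTs in T[2,3] deriving "ab": ["S"]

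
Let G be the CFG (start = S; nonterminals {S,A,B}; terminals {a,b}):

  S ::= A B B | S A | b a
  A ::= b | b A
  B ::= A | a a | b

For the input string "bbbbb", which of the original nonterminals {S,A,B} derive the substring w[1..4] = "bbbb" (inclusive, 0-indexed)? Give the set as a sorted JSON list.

Convert to CNF:
  S -> A X2 | S A | T0 T1
  A -> T0 A | b
  B -> T0 A | T1 T1 | b
  T0 -> b
  T1 -> a
  X2 -> B B

Fill CYK table bottom-up — only the sub-triangle for w[1..4]:
  [1..1]={A,B,T0}  "b"  orig:{A,B}
  [2..2]={A,B,T0}  "b"  orig:{A,B}
  [3..3]={A,B,T0}  "b"  orig:{A,B}
  [4..4]={A,B,T0}  "b"  orig:{A,B}
  [1..2]={A,B,X2}  "bb"  orig:{A,B}
  [2..3]={A,B,X2}  "bb"  orig:{A,B}
  [3..4]={A,B,X2}  "bb"  orig:{A,B}
  [1..3]={A,B,S,X2}  "bbb"  orig:{A,B,S}
  [2..4]={A,B,S,X2}  "bbb"  orig:{A,B,S}
  [1..4]={A,B,S,X2}  "bbbb"  orig:{A,B,S}

Original NTs in T[1,4] deriving "bbbb": ["A", "B", "S"]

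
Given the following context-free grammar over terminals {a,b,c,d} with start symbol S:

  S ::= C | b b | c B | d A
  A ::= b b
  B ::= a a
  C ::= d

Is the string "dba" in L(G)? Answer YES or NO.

Convert to CNF:
  S -> T0 T0 | T2 B | T3 A | d
  A -> T0 T0
  B -> T1 T1
  C -> d
  T0 -> b
  T1 -> a
  T2 -> c
  T3 -> d

Fill CYK table bottom-up:
  T[0,0] 'd' = {C,S,T3}  orig:{C,S}
  T[1,1] 'b' = {T0}  orig:{}
  T[2,2] 'a' = {T1}  orig:{}
  T[0,1] 'db' = ∅
  T[1,2] 'ba' = ∅
  T[0,2] 'dba' = ∅

S ∉ T[0,2] ⇒ NO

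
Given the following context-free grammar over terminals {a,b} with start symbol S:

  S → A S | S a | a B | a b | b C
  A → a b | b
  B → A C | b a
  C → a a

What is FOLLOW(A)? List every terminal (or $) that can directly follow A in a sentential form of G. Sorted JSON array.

FIRST iteration:
iter 1:
  A via A→a b: +{a}
  A via A→b: +{b}
  B via B→A C: +{a,b}
  C via C→a a: +{a}
  S via S→A S: +{a,b}
  S: {a,b}  A: {a,b}  B: {a,b}  C: {a}
iter 2: done
  S: {a,b}  A: {a,b}  B: {a,b}  C: {a}

Compute FOLLOW by fixpoint:
initialize: $ ∈ FOLLOW(S)
[1]
  B→A C: FOLLOW(A) ⊇ FIRST(C) = {a}; new: +{a}
  S→A S: FOLLOW(A) ⊇ FIRST(S) = {a,b}; new: +{b}
  S→S a: FOLLOW(S) ⊇ FIRST(a) = {a}; new: +{a}
  S→a B: FOLLOW(B) ⊇ FOLLOW(S) ⊇ {$,a}; new: +{$,a}
  S→b C: FOLLOW(C) ⊇ FOLLOW(S) ⊇ {$,a}; new: +{$,a}
  S: {$,a}  A: {a,b}  B: {$,a}  C: {$,a}
[2] (no change)
  S: {$,a}  A: {a,b}  B: {$,a}  C: {$,a}

FOLLOW(A) = ["a", "b"]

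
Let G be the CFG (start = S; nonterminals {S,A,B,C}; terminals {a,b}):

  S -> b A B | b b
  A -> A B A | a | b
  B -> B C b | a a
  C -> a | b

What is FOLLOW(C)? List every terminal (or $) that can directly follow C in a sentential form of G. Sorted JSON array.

FIRST sets, iterate to fixpoint:
pass 1:
  A via A→a: +{a}
  A via A→b: +{b}
  B via B→a a: +{a}
  C via C→a: +{a}
  C via C→b: +{b}
  S via S→b A B: +{b}
  FIRST(S)={b}  FIRST(A)={a,b}  FIRST(B)={a}  FIRST(C)={a,b}
pass 2: done
  FIRST(S)={b}  FIRST(A)={a,b}  FIRST(B)={a}  FIRST(C)={a,b}

FOLLOW iteration:
FOLLOW(S) := {$}
round 1:
  A→A B A: FOLLOW(A) ⊇ FIRST(B) = {a}; new: +{a}
  A→A B A: FOLLOW(B) ⊇ FIRST(A) = {a,b}; new: +{a,b}
  B→B C b: FOLLOW(C) ⊇ FIRST(b) = {b}; new: +{b}
  S→b A B: FOLLOW(B) ⊇ FOLLOW(S) ⊇ {$}; new: +{$}
  S: {$}  A: {a}  B: {$,a,b}  C: {b}
round 2: (stable)
  S: {$}  A: {a}  B: {$,a,b}  C: {b}

FOLLOW(C) = ["b"]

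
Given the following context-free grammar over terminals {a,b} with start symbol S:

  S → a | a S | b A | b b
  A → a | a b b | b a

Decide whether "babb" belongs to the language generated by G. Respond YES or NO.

Convert to CNF:
  S -> T0 S | T1 A | T1 T1 | a
  A -> T0 X2 | T1 T0 | a
  T0 -> a
  T1 -> b
  X2 -> T1 T1

CYK fill:
  cell(0,0) b: {T1}  orig:{}
  cell(1,1) a: {A,S,T0}  orig:{A,S}
  cell(2,2) b: {T1}  orig:{}
  cell(3,3) b: {T1}  orig:{}
  cell(0,1) ba: {A,S}
  cell(1,2) ab: ∅
  cell(2,3) bb: {S,X2}  orig:{S}
  cell(0,2) bab: ∅
  cell(1,3) abb: {A,S}
  cell(0,3) babb: {S}

S ∈ T[0,3] ⇒ YES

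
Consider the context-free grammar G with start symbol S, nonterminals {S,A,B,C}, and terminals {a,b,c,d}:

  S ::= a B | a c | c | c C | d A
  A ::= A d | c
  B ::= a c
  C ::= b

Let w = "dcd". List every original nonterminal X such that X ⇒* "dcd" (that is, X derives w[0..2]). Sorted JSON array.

Convert to CNF:
  S -> T0 A | T1 B | T1 T2 | T2 C | c
  A -> A T0 | c
  B -> T1 T2
  C -> b
  T0 -> d
  T1 -> a
  T2 -> c

CYK table (by increasing span) (cells [i..j] with 0 ≤ i ≤ j ≤ 2 only):
  T[0,0] 'd' = {T0}  orig:{}
  T[1,1] 'c' = {A,S,T2}  orig:{A,S}
  T[2,2] 'd' = {T0}  orig:{}
  T[0,1] 'dc' = {S}
  T[1,2] 'cd' = {A}
  T[0,2] 'dcd' = {S}

Original NTs in T[0,2] deriving "dcd": ["S"]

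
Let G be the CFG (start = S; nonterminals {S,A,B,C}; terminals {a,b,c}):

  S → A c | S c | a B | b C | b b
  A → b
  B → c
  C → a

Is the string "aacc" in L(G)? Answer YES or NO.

CNF form of G:
  S -> A T0 | S T0 | T1 B | T2 C | T2 T2
  A -> b
  B -> c
  C -> a
  T0 -> c
  T1 -> a
  T2 -> b

Fill CYK table bottom-up:
  cell(0,0) a: {C,T1}  orig:{C}
  cell(1,1) a: {C,T1}  orig:{C}
  cell(2,2) c: {B,T0}  orig:{B}
  cell(3,3) c: {B,T0}  orig:{B}
  cell(0,1) aa: ∅
  cell(1,2) ac: {S}
  cell(2,3) cc: ∅
  cell(0,2) aac: ∅
  cell(1,3) acc: {S}
  cell(0,3) aacc: ∅

S ∉ T[0,3] ⇒ NO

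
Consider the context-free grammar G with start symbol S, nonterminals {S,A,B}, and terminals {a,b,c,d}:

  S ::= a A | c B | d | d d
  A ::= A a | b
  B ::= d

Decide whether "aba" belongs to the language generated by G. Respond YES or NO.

CNF form of G:
  S -> T0 A | T1 B | T2 T2 | d
  A -> A T0 | b
  B -> d
  T0 -> a
  T1 -> c
  T2 -> d

CYK table (by increasing span):
  T[0,0] 'a' = {T0}  orig:{}
  T[1,1] 'b' = {A}
  T[2,2] 'a' = {T0}  orig:{}
  T[0,1] 'ab' = {S}
  T[1,2] 'ba' = {A}
  T[0,2] 'aba' = {S}

S ∈ T[0,2] ⇒ YES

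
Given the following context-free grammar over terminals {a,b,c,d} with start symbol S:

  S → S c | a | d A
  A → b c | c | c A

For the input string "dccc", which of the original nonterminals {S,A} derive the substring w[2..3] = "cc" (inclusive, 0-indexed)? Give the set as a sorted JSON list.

CNF form of G:
  S -> S T1 | T2 A | a
  A -> T0 T1 | T1 A | c
  T0 -> b
  T1 -> c
  T2 -> d

CYK fill (cells [i..j] with 2 ≤ i ≤ j ≤ 3 only):
  T[2,2] 'c' = {A,T1}  orig:{A}
  T[3,3] 'c' = {A,T1}  orig:{A}
  T[2,3] 'cc' = {A}

Original NTs in T[2,3] deriving "cc": ["A"]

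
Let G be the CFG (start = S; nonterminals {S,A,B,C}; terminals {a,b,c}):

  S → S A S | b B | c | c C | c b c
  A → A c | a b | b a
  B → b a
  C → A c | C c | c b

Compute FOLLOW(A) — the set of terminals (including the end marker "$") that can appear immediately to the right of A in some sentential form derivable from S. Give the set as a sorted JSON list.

FIRST iteration:
pass 1:
  A via A→a b: +{a}
  A via A→b a: +{b}
  B via B→b a: +{b}
  C via C→A c: +{a,b}
  C via C→c b: +{c}
  S via S→b B: +{b}
  S via S→c: +{c}
  FIRST[S]={b,c}  FIRST[A]={a,b}  FIRST[B]={b}  FIRST[C]={a,b,c}
pass 2: (no change)
  FIRST[S]={b,c}  FIRST[A]={a,b}  FIRST[B]={b}  FIRST[C]={a,b,c}

FOLLOW iteration:
FOLLOW(S) := {$}
pass 1:
  A→A c: FOLLOW(A) ⊇ FIRST(c) = {c}; new: +{c}
  C→C c: FOLLOW(C) ⊇ FIRST(c) = {c}; new: +{c}
  S→S A S: FOLLOW(S) ⊇ FIRST(A) = {a,b}; new: +{a,b}
  S→S A S: FOLLOW(A) ⊇ FIRST(S) = {b,c}; new: +{b}
  S→b B: FOLLOW(B) ⊇ FOLLOW(S) ⊇ {$,a,b}; new: +{$,a,b}
  S→c C: FOLLOW(C) ⊇ FOLLOW(S) ⊇ {$,a,b}; new: +{$,a,b}
  FOLLOW(S)={$,a,b}  FOLLOW(A)={b,c}  FOLLOW(B)={$,a,b}  FOLLOW(C)={$,a,b,c}
pass 2: — fixpoint
  FOLLOW(S)={$,a,b}  FOLLOW(A)={b,c}  FOLLOW(B)={$,a,b}  FOLLOW(C)={$,a,b,c}

FOLLOW(A) = ["b", "c"]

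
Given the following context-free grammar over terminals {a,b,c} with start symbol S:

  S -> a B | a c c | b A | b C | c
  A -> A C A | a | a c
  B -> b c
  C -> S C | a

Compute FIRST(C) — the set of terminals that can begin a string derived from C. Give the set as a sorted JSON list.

Compute FIRST by fixpoint:
round 1:
  A via A→a: +{a}
  B via B→b c: +{b}
  C via C→a: +{a}
  S via S→a B: +{a}
  S via S→b A: +{b}
  S via S→c: +{c}
  S: {a,b,c}  A: {a}  B: {b}  C: {a}
round 2:
  C via C→S C: +{b,c}
  S: {a,b,c}  A: {a}  B: {b}  C: {a,b,c}
round 3: done
  S: {a,b,c}  A: {a}  B: {b}  C: {a,b,c}

FIRST(C) = ["a", "b", "c"]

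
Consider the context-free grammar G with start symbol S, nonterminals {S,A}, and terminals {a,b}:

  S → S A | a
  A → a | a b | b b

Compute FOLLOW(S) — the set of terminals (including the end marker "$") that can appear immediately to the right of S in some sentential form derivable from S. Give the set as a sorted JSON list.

FIRST sets, iterate to fixpoint:
pass 1:
  A via A→a: +{a}
  A via A→b b: +{b}
  S via S→a: +{a}
  S: {a}  A: {a,b}
pass 2: done
  S: {a}  A: {a,b}

FOLLOW iteration:
seed FOLLOW(S) with $
[1]
  S→S A: FOLLOW(S) ⊇ FIRST(A) = {a,b}; new: +{a,b}
  S→S A: FOLLOW(A) ⊇ FOLLOW(S) ⊇ {$,a,b}; new: +{$,a,b}
  S: {$,a,b}  A: {$,a,b}
[2] (stable)
  S: {$,a,b}  A: {$,a,b}

FOLLOW(S) = ["$", "a", "b"]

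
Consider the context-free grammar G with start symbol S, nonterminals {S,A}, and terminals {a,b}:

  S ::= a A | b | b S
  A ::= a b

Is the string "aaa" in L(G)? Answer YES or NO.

Convert to CNF:
  S -> T0 A | T1 S | b
  A -> T0 T1
  T0 -> a
  T1 -> b

CYK fill:
  T[0,0] 'a' = {T0}  orig:{}
  T[1,1] 'a' = {T0}  orig:{}
  T[2,2] 'a' = {T0}  orig:{}
  T[0,1] 'aa' = ∅
  T[1,2] 'aa' = ∅
  T[0,2] 'aaa' = ∅

S ∉ T[0,2] ⇒ NO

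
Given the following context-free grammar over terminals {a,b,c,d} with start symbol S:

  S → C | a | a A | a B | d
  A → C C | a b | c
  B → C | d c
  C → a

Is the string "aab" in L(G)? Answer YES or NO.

Convert to CNF:
  S -> T0 A | T0 B | a | d
  A -> C C | T0 T1 | c
  B -> T2 T3 | a
  C -> a
  T0 -> a
  T1 -> b
  T2 -> d
  T3 -> c

CYK table (by increasing span):
  T[0,0] 'a' = {B,C,S,T0}  orig:{B,C,S}
  T[1,1] 'a' = {B,C,S,T0}  orig:{B,C,S}
  T[2,2] 'b' = {T1}  orig:{}
  T[0,1] 'aa' = {A,S}
  T[1,2] 'ab' = {A}
  T[0,2] 'aab' = {S}

S ∈ T[0,2] ⇒ YES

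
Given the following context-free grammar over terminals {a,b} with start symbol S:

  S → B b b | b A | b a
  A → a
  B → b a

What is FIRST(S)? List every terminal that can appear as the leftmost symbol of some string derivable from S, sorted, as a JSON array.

FIRST iteration:
round 1:
  A via A→a: +{a}
  B via B→b a: +{b}
  S via S→B b b: +{b}
  FIRST(S)={b}  FIRST(A)={a}  FIRST(B)={b}
round 2: (no change)
  FIRST(S)={b}  FIRST(A)={a}  FIRST(B)={b}

FIRST(S) = ["b"]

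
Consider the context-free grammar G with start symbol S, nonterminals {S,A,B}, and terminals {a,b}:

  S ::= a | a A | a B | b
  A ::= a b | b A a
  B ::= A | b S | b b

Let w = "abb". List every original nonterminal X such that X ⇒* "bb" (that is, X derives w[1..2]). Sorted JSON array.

Convert to CNF:
  S -> T0 A | T0 B | a | b
  A -> T0 T1 | T1 X2
  B -> T0 T1 | T1 S | T1 T1 | T1 X3
  T0 -> a
  T1 -> b
  X2 -> A T0
  X3 -> A T0

CYK table (by increasing span) (cells [i..j] with 1 ≤ i ≤ j ≤ 2 only):
  cell(1,1) b: {S,T1}  orig:{S}
  cell(2,2) b: {S,T1}  orig:{S}
  cell(1,2) bb: {B}

Original NTs in T[1,2] deriving "bb": ["B"]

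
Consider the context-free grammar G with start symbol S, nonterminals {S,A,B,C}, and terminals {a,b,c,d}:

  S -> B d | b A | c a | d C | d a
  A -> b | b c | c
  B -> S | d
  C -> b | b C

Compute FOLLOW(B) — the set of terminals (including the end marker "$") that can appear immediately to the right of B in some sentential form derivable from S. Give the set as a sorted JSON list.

Compute FIRST by fixpoint:
iter 1:
  A via A→b: +{b}
  A via A→c: +{c}
  B via B→d: +{d}
  C via C→b: +{b}
  S via S→B d: +{d}
  S via S→b A: +{b}
  S via S→c a: +{c}
  FIRST(S)={b,c,d}  FIRST(A)={b,c}  FIRST(B)={d}  FIRST(C)={b}
iter 2:
  B via B→S: +{b,c}
  FIRST(S)={b,c,d}  FIRST(A)={b,c}  FIRST(B)={b,c,d}  FIRST(C)={b}
iter 3: (no change)
  FIRST(S)={b,c,d}  FIRST(A)={b,c}  FIRST(B)={b,c,d}  FIRST(C)={b}

FOLLOW sets:
initialize: $ ∈ FOLLOW(S)
iter 1:
  S→B d: FOLLOW(B) ⊇ FIRST(d) = {d}; new: +{d}
  S→b A: FOLLOW(A) ⊇ FOLLOW(S) ⊇ {$}; new: +{$}
  S→d C: FOLLOW(C) ⊇ FOLLOW(S) ⊇ {$}; new: +{$}
  FOLLOW[S]={$}  FOLLOW[A]={$}  FOLLOW[B]={d}  FOLLOW[C]={$}
iter 2:
  B→S: FOLLOW(S) ⊇ FOLLOW(B) ⊇ {d}; new: +{d}
  S→b A: FOLLOW(A) ⊇ FOLLOW(S) ⊇ {$,d}; new: +{d}
  S→d C: FOLLOW(C) ⊇ FOLLOW(S) ⊇ {$,d}; new: +{d}
  FOLLOW[S]={$,d}  FOLLOW[A]={$,d}  FOLLOW[B]={d}  FOLLOW[C]={$,d}
iter 3: (stable)
  FOLLOW[S]={$,d}  FOLLOW[A]={$,d}  FOLLOW[B]={d}  FOLLOW[C]={$,d}

FOLLOW(B) = ["d"]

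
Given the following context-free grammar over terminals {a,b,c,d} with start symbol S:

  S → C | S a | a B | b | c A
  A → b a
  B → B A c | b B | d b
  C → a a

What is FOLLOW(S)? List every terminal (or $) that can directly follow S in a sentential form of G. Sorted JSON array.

Compute FIRST by fixpoint:
iter 1:
  A via A→b a: +{b}
  B via B→b B: +{b}
  B via B→d b: +{d}
  C via C→a a: +{a}
  S via S→C: +{a}
  S via S→b: +{b}
  S via S→c A: +{c}
  S: {a,b,c}  A: {b}  B: {b,d}  C: {a}
iter 2: (no change)
  S: {a,b,c}  A: {b}  B: {b,d}  C: {a}

FOLLOW sets:
initialize: $ ∈ FOLLOW(S)
iter 1:
  B→B A c: FOLLOW(B) ⊇ FIRST(A) = {b}; new: +{b}
  B→B A c: FOLLOW(A) ⊇ FIRST(c) = {c}; new: +{c}
  S→C: FOLLOW(C) ⊇ FOLLOW(S) ⊇ {$}; new: +{$}
  S→S a: FOLLOW(S) ⊇ FIRST(a) = {a}; new: +{a}
  S→a B: FOLLOW(B) ⊇ FOLLOW(S) ⊇ {$,a}; new: +{$,a}
  S→c A: FOLLOW(A) ⊇ FOLLOW(S) ⊇ {$,a}; new: +{$,a}
  S: {$,a}  A: {$,a,c}  B: {$,a,b}  C: {$}
iter 2:
  S→C: FOLLOW(C) ⊇ FOLLOW(S) ⊇ {$,a}; new: +{a}
  S: {$,a}  A: {$,a,c}  B: {$,a,b}  C: {$,a}
iter 3: (stable)
  S: {$,a}  A: {$,a,c}  B: {$,a,b}  C: {$,a}

FOLLOW(S) = ["$", "a"]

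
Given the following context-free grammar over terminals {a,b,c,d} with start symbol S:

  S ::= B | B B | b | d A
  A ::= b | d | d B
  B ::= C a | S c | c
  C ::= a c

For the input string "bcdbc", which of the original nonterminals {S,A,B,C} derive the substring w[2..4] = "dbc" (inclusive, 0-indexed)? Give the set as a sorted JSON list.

Convert to CNF:
  S -> B B | C T1 | S T2 | T0 A | b | c
  A -> T0 B | b | d
  B -> C T1 | S T2 | c
  C -> T1 T2
  T0 -> d
  T1 -> a
  T2 -> c

CYK table (by increasing span) (cells [i..j] with 2 ≤ i ≤ j ≤ 4 only):
  cell(2,2) d: {A,T0}  orig:{A}
  cell(3,3) b: {A,S}
  cell(4,4) c: {B,S,T2}  orig:{B,S}
  cell(2,3) db: {S}
  cell(3,4) bc: {B,S}
  cell(2,4) dbc: {A,B,S}

Original NTs in T[2,4] deriving "dbc": ["A", "B", "S"]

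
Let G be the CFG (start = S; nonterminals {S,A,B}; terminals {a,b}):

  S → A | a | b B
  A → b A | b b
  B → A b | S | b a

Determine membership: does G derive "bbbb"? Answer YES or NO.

Convert to CNF:
  S -> T0 A | T0 B | T0 T0 | a
  A -> T0 A | T0 T0
  B -> A T0 | T0 A | T0 B | T0 T0 | T0 T1 | a
  T0 -> b
  T1 -> a

CYK table (by increasing span):
  cell(0,0) b: {T0}  orig:{}
  cell(1,1) b: {T0}  orig:{}
  cell(2,2) b: {T0}  orig:{}
  cell(3,3) b: {T0}  orig:{}
  cell(0,1) bb: {A,B,S}
  cell(1,2) bb: {A,B,S}
  cell(2,3) bb: {A,B,S}
  cell(0,2) bbb: {A,B,S}
  cell(1,3) bbb: {A,B,S}
  cell(0,3) bbbb: {A,B,S}

S ∈ T[0,3] ⇒ YES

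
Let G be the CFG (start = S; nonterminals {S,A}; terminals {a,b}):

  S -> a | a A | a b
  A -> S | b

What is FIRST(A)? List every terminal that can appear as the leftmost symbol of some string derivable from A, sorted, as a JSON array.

FIRST iteration:
[1]
  A via A→b: +{b}
  S via S→a: +{a}
  FIRST[S]={a}  FIRST[A]={b}
[2]
  A via A→S: +{a}
  FIRST[S]={a}  FIRST[A]={a,b}
[3] — fixpoint
  FIRST[S]={a}  FIRST[A]={a,b}

FIRST(A) = ["a", "b"]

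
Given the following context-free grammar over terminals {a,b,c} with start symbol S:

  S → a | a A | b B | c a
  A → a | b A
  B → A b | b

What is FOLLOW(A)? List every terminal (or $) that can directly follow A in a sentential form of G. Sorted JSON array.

Compute FIRST by fixpoint:
iter 1:
  A via A→a: +{a}
  A via A→b A: +{b}
  B via B→A b: +{a,b}
  S via S→a: +{a}
  S via S→b B: +{b}
  S via S→c a: +{c}
  FIRST[S]={a,b,c}  FIRST[A]={a,b}  FIRST[B]={a,b}
iter 2: — fixpoint
  FIRST[S]={a,b,c}  FIRST[A]={a,b}  FIRST[B]={a,b}

Compute FOLLOW by fixpoint:
seed FOLLOW(S) with $
iter 1:
  B→A b: FOLLOW(A) ⊇ FIRST(b) = {b}; new: +{b}
  S→a A: FOLLOW(A) ⊇ FOLLOW(S) ⊇ {$}; new: +{$}
  S→b B: FOLLOW(B) ⊇ FOLLOW(S) ⊇ {$}; new: +{$}
  FOLLOW(S)={$}  FOLLOW(A)={$,b}  FOLLOW(B)={$}
iter 2: — fixpoint
  FOLLOW(S)={$}  FOLLOW(A)={$,b}  FOLLOW(B)={$}

FOLLOW(A) = ["$", "b"]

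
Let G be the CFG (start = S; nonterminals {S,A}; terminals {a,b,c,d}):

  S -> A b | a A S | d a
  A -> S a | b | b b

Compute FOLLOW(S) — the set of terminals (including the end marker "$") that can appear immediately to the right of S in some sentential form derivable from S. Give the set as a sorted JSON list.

FIRST iteration:
[1]
  A via A→b: +{b}
  S via S→A b: +{b}
  S via S→a A S: +{a}
  S via S→d a: +{d}
  S: {a,b,d}  A: {b}
[2]
  A via A→S a: +{a,d}
  S: {a,b,d}  A: {a,b,d}
[3] (no change)
  S: {a,b,d}  A: {a,b,d}

FOLLOW sets:
FOLLOW(S) := {$}
iter 1:
  A→S a: FOLLOW(S) ⊇ FIRST(a) = {a}; new: +{a}
  S→A b: FOLLOW(A) ⊇ FIRST(b) = {b}; new: +{b}
  S→a A S: FOLLOW(A) ⊇ FIRST(S) = {a,b,d}; new: +{a,d}
  S: {$,a}  A: {a,b,d}
iter 2: (no change)
  S: {$,a}  A: {a,b,d}

FOLLOW(S) = ["$", "a"]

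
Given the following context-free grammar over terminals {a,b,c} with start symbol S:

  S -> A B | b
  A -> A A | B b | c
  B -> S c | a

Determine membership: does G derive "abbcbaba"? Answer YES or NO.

Convert to CNF:
  S -> A B | b
  A -> A A | B T0 | c
  B -> S T1 | a
  T0 -> b
  T1 -> c

CYK fill:
  cell(0,0) a: {B}
  cell(1,1) b: {S,T0}  orig:{S}
  cell(2,2) b: {S,T0}  orig:{S}
  cell(3,3) c: {A,T1}  orig:{A}
  cell(4,4) b: {S,T0}  orig:{S}
  cell(5,5) a: {B}
  cell(6,6) b: {S,T0}  orig:{S}
  cell(7,7) a: {B}
  cell(0,1) ab: {A}
  cell(1,2) bb: ∅
  cell(2,3) bc: {B}
  cell(3,4) cb: ∅
  cell(4,5) ba: ∅
  cell(5,6) ab: {A}
  cell(6,7) ba: ∅
  cell(0,2) abb: ∅
  cell(1,3) bbc: ∅
  cell(2,4) bcb: {A}
  cell(3,5) cba: ∅
  cell(4,6) bab: ∅
  cell(5,7) aba: {S}
  cell(0,3) abbc: {S}
  cell(1,4) bbcb: ∅
  cell(2,5) bcba: {S}
  cell(3,6) cbab: ∅
  cell(4,7) baba: ∅
  cell(0,4) abbcb: {A}
  cell(1,5) bbcba: ∅
  cell(2,6) bcbab: {A}
  cell(3,7) cbaba: ∅
  cell(0,5) abbcba: {S}
  cell(1,6) bbcbab: ∅
  cell(2,7) bcbaba: {S}
  cell(0,6) abbcbab: {A}
  cell(1,7) bbcbaba: ∅
  cell(0,7) abbcbaba: {S}

S ∈ T[0,7] ⇒ YES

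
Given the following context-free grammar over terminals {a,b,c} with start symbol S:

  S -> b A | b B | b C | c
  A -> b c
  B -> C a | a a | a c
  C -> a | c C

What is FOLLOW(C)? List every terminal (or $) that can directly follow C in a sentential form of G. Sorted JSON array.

Compute FIRST by fixpoint:
pass 1:
  A via A→b c: +{b}
  B via B→a a: +{a}
  C via C→a: +{a}
  C via C→c C: +{c}
  S via S→b A: +{b}
  S via S→c: +{c}
  FIRST[S]={b,c}  FIRST[A]={b}  FIRST[B]={a}  FIRST[C]={a,c}
pass 2:
  B via B→C a: +{c}
  FIRST[S]={b,c}  FIRST[A]={b}  FIRST[B]={a,c}  FIRST[C]={a,c}
pass 3: (no change)
  FIRST[S]={b,c}  FIRST[A]={b}  FIRST[B]={a,c}  FIRST[C]={a,c}

FOLLOW iteration:
initialize: $ ∈ FOLLOW(S)
pass 1:
  B→C a: FOLLOW(C) ⊇ FIRST(a) = {a}; new: +{a}
  S→b A: FOLLOW(A) ⊇ FOLLOW(S) ⊇ {$}; new: +{$}
  S→b B: FOLLOW(B) ⊇ FOLLOW(S) ⊇ {$}; new: +{$}
  S→b C: FOLLOW(C) ⊇ FOLLOW(S) ⊇ {$}; new: +{$}
  FOLLOW[S]={$}  FOLLOW[A]={$}  FOLLOW[B]={$}  FOLLOW[C]={$,a}
pass 2: (no change)
  FOLLOW[S]={$}  FOLLOW[A]={$}  FOLLOW[B]={$}  FOLLOW[C]={$,a}

FOLLOW(C) = ["$", "a"]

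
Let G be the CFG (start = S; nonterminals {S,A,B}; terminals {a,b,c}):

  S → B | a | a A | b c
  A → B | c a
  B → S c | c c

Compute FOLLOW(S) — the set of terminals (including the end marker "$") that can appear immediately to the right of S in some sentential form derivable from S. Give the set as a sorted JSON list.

Compute FIRST by fixpoint:
round 1:
  A via A→c a: +{c}
  B via B→c c: +{c}
  S via S→B: +{c}
  S via S→a: +{a}
  S via S→b c: +{b}
  FIRST(S)={a,b,c}  FIRST(A)={c}  FIRST(B)={c}
round 2:
  B via B→S c: +{a,b}
  FIRST(S)={a,b,c}  FIRST(A)={c}  FIRST(B)={a,b,c}
round 3:
  A via A→B: +{a,b}
  FIRST(S)={a,b,c}  FIRST(A)={a,b,c}  FIRST(B)={a,b,c}
round 4: done
  FIRST(S)={a,b,c}  FIRST(A)={a,b,c}  FIRST(B)={a,b,c}

FOLLOW iteration:
seed FOLLOW(S) with $
[1]
  B→S c: FOLLOW(S) ⊇ FIRST(c) = {c}; new: +{c}
  S→B: FOLLOW(B) ⊇ FOLLOW(S) ⊇ {$,c}; new: +{$,c}
  S→a A: FOLLOW(A) ⊇ FOLLOW(S) ⊇ {$,c}; new: +{$,c}
  FOLLOW[S]={$,c}  FOLLOW[A]={$,c}  FOLLOW[B]={$,c}
[2] (no change)
  FOLLOW[S]={$,c}  FOLLOW[A]={$,c}  FOLLOW[B]={$,c}

FOLLOW(S) = ["$", "c"]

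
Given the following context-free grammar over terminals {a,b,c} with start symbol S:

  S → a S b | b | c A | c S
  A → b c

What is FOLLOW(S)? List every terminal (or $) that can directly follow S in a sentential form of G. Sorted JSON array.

FIRST sets, iterate to fixpoint:
round 1:
  A via A→b c: +{b}
  S via S→a S b: +{a}
  S via S→b: +{b}
  S via S→c A: +{c}
  FIRST(S)={a,b,c}  FIRST(A)={b}
round 2: (no change)
  FIRST(S)={a,b,c}  FIRST(A)={b}

FOLLOW iteration:
initialize: $ ∈ FOLLOW(S)
round 1:
  S→a S b: FOLLOW(S) ⊇ FIRST(b) = {b}; new: +{b}
  S→c A: FOLLOW(A) ⊇ FOLLOW(S) ⊇ {$,b}; new: +{$,b}
  FOLLOW(S)={$,b}  FOLLOW(A)={$,b}
round 2: done
  FOLLOW(S)={$,b}  FOLLOW(A)={$,b}

FOLLOW(S) = ["$", "b"]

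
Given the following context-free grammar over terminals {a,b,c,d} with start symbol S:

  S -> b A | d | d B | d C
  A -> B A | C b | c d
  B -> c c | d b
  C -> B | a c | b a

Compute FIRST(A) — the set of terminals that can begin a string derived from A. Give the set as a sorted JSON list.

Compute FIRST by fixpoint:
pass 1:
  A via A→c d: +{c}
  B via B→c c: +{c}
  B via B→d b: +{d}
  C via C→B: +{c,d}
  C via C→a c: +{a}
  C via C→b a: +{b}
  S via S→b A: +{b}
  S via S→d: +{d}
  FIRST(S)={b,d}  FIRST(A)={c}  FIRST(B)={c,d}  FIRST(C)={a,b,c,d}
pass 2:
  A via A→B A: +{d}
  A via A→C b: +{a,b}
  FIRST(S)={b,d}  FIRST(A)={a,b,c,d}  FIRST(B)={c,d}  FIRST(C)={a,b,c,d}
pass 3: done
  FIRST(S)={b,d}  FIRST(A)={a,b,c,d}  FIRST(B)={c,d}  FIRST(C)={a,b,c,d}

FIRST(A) = ["a", "b", "c", "d"]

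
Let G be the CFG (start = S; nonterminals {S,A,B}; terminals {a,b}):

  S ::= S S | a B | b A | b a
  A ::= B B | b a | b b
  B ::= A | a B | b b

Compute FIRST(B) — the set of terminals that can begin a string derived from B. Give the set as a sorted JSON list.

FIRST iteration:
round 1:
  A via A→b a: +{b}
  B via B→A: +{b}
  B via B→a B: +{a}
  S via S→a B: +{a}
  S via S→b A: +{b}
  FIRST[S]={a,b}  FIRST[A]={b}  FIRST[B]={a,b}
round 2:
  A via A→B B: +{a}
  FIRST[S]={a,b}  FIRST[A]={a,b}  FIRST[B]={a,b}
round 3: (stable)
  FIRST[S]={a,b}  FIRST[A]={a,b}  FIRST[B]={a,b}

FIRST(B) = ["a", "b"]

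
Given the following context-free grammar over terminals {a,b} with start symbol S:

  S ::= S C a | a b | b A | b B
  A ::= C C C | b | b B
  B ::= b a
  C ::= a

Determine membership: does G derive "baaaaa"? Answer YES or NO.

Convert to CNF:
  S -> S X3 | T0 A | T0 B | T1 T0
  A -> C X2 | T0 B | b
  B -> T0 T1
  C -> a
  T0 -> b
  T1 -> a
  X2 -> C C
  X3 -> C T1

Fill CYK table bottom-up:
  cell(0,0) b: {A,T0}  orig:{A}
  cell(1,1) a: {C,T1}  orig:{C}
  cell(2,2) a: {C,T1}  orig:{C}
  cell(3,3) a: {C,T1}  orig:{C}
  cell(4,4) a: {C,T1}  orig:{C}
  cell(5,5) a: {C,T1}  orig:{C}
  cell(0,1) ba: {B}
  cell(1,2) aa: {X2,X3}  orig:{}
  cell(2,3) aa: {X2,X3}  orig:{}
  cell(3,4) aa: {X2,X3}  orig:{}
  cell(4,5) aa: {X2,X3}  orig:{}
  cell(0,2) baa: ∅
  cell(1,3) aaa: {A}
  cell(2,4) aaa: {A}
  cell(3,5) aaa: {A}
  cell(0,3) baaa: {S}
  cell(1,4) aaaa: ∅
  cell(2,5) aaaa: ∅
  cell(0,4) baaaa: ∅
  cell(1,5) aaaaa: ∅
  cell(0,5) baaaaa: {S}

S ∈ T[0,5] ⇒ YES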